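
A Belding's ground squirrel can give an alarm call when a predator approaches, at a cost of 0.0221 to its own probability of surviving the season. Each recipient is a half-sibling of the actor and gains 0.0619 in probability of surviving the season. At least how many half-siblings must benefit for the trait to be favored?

r to a half-sibling = 1/4 (half-sibs share one parent — one path of length 2: r = (1/2)^2 = 1/4).
Hamilton's rule: n·r·B > C  ⇒  n > C/(r·B) = 0.0221/(0.25·0.0619) = 1.428.
The smallest integer exceeding 1.428 is 2.

2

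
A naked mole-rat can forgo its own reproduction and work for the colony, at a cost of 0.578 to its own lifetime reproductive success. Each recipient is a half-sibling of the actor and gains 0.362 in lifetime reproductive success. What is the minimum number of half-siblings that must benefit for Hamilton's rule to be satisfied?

7

r to a half-sibling = 1/4 (half-sibs share one parent — one path of length 2: r = (1/2)^2 = 1/4).
Hamilton's rule: n·r·B > C  ⇒  n > C/(r·B) = 0.578/(0.25·0.362) = 6.387.
The smallest integer exceeding 6.387 is 7.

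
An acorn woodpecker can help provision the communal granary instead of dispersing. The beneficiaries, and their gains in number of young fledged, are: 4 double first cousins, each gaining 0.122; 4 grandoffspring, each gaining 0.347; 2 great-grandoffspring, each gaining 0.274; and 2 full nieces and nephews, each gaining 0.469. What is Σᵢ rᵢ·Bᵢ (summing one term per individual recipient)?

r to a double first cousin = 1/4 (double first cousins share both grandparent pairs — four paths of length 4: r = 4·(1/2)^4 = 1/4).
r to a grandoffspring = 1/4 (two parent–offspring links: r = (1/2)^2 = 1/4).
r to a great-grandoffspring = 0.125 (three parent–offspring links: r = (1/2)^3 = 1/8).
r to a full niece or nephew = 1/4 (full aunt/uncle↔niece/nephew: two paths of length 3 through the shared grandparent pair: r = 2·(1/2)^3 = 1/4).
Summing one r·B term per recipient: 4·0.25·0.122 + 4·0.25·0.347 + 2·0.125·0.274 + 2·0.25·0.469 = 0.772.

0.772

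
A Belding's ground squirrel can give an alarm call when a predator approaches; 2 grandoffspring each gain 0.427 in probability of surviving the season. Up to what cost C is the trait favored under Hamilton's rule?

0.2135

r to a grandoffspring = 1/4 (two parent–offspring links: r = (1/2)^2 = 1/4).
Hamilton's rule: n·r·B > C, so the trait is favored while C < n·r·B = 2·0.25·0.427 = 0.2135.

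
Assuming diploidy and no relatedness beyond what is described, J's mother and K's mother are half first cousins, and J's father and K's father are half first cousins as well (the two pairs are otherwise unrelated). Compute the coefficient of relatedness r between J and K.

0.03125

Independent pedigree routes through distinct common ancestors add.
J and K are related in two ways: half second cousins through their mothers (r = 1/64) and half second cousins through their fathers (r = 1/64).
r = 1/64 + 1/64 = 0.03125.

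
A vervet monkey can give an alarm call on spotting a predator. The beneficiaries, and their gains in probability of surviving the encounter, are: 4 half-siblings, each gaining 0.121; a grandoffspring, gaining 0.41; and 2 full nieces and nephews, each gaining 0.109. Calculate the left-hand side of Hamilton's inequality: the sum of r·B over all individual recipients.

r to a half-sibling = 0.25 (half-sibs share one parent — one path of length 2: r = (1/2)^2 = 1/4).
r to a grandoffspring = 1/4 (two parent–offspring links: r = (1/2)^2 = 1/4).
r to a full niece or nephew = 0.25 (full aunt/uncle↔niece/nephew: two paths of length 3 through the shared grandparent pair: r = 2·(1/2)^3 = 1/4).
Summing one r·B term per recipient: 4·0.25·0.121 + 1·0.25·0.41 + 2·0.25·0.109 = 0.278.

0.278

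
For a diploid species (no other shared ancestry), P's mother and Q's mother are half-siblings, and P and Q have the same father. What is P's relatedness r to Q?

Independent pedigree routes through distinct common ancestors add.
P and Q are related in two ways: half first cousins through their mothers (r = 1/16) and half-sibs through their shared father (r = 1/4).
r = 1/16 + 1/4 = 0.3125.

0.3125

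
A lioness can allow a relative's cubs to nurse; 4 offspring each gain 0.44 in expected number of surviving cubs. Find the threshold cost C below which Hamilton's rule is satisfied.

r to an offspring = 0.5 (one parent–offspring link: r = (1/2)^1 = 1/2).
Hamilton's rule: n·r·B > C, so the trait is favored while C < n·r·B = 4·0.5·0.44 = 0.88.

0.88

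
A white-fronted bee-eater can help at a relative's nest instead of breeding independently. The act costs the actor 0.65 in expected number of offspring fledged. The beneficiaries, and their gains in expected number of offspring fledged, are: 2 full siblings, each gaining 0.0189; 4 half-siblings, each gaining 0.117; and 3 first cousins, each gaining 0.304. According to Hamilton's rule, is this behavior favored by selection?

Hamilton's rule: the trait is favored when the sum of r·B over every recipient exceeds the actor's cost C.
r to a full sibling = 1/2 (full sibs share both parents — two paths of length 2: r = 2·(1/2)^2 = 1/2).
r to a half-sibling = 1/4 (half-sibs share one parent — one path of length 2: r = (1/2)^2 = 1/4).
r to a first cousin = 1/8 (first cousins share one grandparent pair — two paths of length 4: r = 2·(1/2)^4 = 1/8).
Summing one r·B term per recipient: 2·0.5·0.0189 + 4·0.25·0.117 + 3·0.125·0.304 = 0.2499.
0.2499 < 0.65: the indirect benefit is less than the cost.

No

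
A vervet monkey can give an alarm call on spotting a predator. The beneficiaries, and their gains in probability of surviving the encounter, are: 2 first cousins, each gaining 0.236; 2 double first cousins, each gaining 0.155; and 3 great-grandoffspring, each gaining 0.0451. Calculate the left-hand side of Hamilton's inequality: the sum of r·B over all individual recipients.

0.1534125

r to a first cousin = 0.125 (first cousins share one grandparent pair — two paths of length 4: r = 2·(1/2)^4 = 1/8).
r to a double first cousin = 0.25 (double first cousins share both grandparent pairs — four paths of length 4: r = 4·(1/2)^4 = 1/4).
r to a great-grandoffspring = 1/8 (three parent–offspring links: r = (1/2)^3 = 1/8).
Summing one r·B term per recipient: 2·0.125·0.236 + 2·0.25·0.155 + 3·0.125·0.0451 = 0.1534125.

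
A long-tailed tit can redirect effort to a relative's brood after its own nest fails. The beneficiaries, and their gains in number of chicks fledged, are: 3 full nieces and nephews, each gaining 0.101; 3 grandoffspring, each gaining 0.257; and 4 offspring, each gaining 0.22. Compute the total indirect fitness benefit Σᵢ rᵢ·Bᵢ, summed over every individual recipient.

r to a full niece or nephew = 0.25 (full aunt/uncle↔niece/nephew: two paths of length 3 through the shared grandparent pair: r = 2·(1/2)^3 = 1/4).
r to a grandoffspring = 0.25 (two parent–offspring links: r = (1/2)^2 = 1/4).
r to an offspring = 1/2 (one parent–offspring link: r = (1/2)^1 = 1/2).
Summing one r·B term per recipient: 3·0.25·0.101 + 3·0.25·0.257 + 4·0.5·0.22 = 0.7085.

0.7085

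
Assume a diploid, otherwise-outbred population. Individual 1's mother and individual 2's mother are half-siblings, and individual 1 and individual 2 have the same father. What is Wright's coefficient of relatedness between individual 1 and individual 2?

0.3125

Relatedness sums over independent paths through distinct common ancestors.
Individual 1 and individual 2 are related in two ways: half first cousins through their mothers (r = 1/16) and half-sibs through their shared father (r = 1/4).
r = 1/16 + 1/4 = 0.3125.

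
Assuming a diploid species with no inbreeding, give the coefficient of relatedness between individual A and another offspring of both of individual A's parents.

Each parent–offspring link contributes a factor of 1/2, and independent paths through distinct common ancestors add.
Full sibs share both parents — two paths of length 2: r = 2·(1/2)^2 = 1/2.

0.5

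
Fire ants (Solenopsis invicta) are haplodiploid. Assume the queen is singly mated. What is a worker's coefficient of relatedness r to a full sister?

Haplodiploid full sisters inherit their father's entire haploid genome identically (contributing 1/2) and on average half of their mother's contribution (1/2 · 1/2 = 1/4); r = 1/2 + 1/4 = 3/4.

0.75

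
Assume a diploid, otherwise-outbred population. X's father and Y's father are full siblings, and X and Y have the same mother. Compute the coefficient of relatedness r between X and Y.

0.375

With two independent routes of shared ancestry, r is the sum of the two contributions.
X and Y are related in two ways: first cousins through their fathers (r = 1/8) and half-sibs through their shared mother (r = 1/4).
r = 1/8 + 1/4 = 3/8 = 0.375.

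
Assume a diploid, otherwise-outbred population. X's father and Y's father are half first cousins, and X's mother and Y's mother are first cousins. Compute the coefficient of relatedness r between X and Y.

Relatedness sums over independent paths through distinct common ancestors.
X and Y are related in two ways: half second cousins through their fathers (r = 1/64) and second cousins through their mothers (r = 1/32).
r = 1/64 + 1/32 = 0.046875.

0.046875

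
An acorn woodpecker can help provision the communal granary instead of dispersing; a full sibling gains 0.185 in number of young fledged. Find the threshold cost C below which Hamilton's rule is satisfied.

r to a full sibling = 0.5 (full sibs share both parents — two paths of length 2: r = 2·(1/2)^2 = 1/2).
Hamilton's rule: n·r·B > C, so the trait is favored while C < n·r·B = 1·0.5·0.185 = 0.0925.

0.0925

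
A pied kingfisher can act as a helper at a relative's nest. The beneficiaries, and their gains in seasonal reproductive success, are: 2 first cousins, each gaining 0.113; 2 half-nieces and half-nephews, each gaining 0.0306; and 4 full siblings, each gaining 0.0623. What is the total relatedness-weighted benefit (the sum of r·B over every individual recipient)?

0.1605

r to a first cousin = 0.125 (first cousins share one grandparent pair — two paths of length 4: r = 2·(1/2)^4 = 1/8).
r to a half-niece or half-nephew = 0.125 (half-aunt/uncle↔niece/nephew: one path of length 3: r = (1/2)^3 = 1/8).
r to a full sibling = 1/2 (full sibs share both parents — two paths of length 2: r = 2·(1/2)^2 = 1/2).
Summing one r·B term per recipient: 2·0.125·0.113 + 2·0.125·0.0306 + 4·0.5·0.0623 = 0.1605.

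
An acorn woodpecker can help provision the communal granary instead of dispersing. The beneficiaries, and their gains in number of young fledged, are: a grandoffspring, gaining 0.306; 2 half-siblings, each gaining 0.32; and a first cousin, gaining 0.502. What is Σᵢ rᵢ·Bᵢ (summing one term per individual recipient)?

r to a grandoffspring = 0.25 (two parent–offspring links: r = (1/2)^2 = 1/4).
r to a half-sibling = 1/4 (half-sibs share one parent — one path of length 2: r = (1/2)^2 = 1/4).
r to a first cousin = 0.125 (first cousins share one grandparent pair — two paths of length 4: r = 2·(1/2)^4 = 1/8).
Summing one r·B term per recipient: 1·0.25·0.306 + 2·0.25·0.32 + 1·0.125·0.502 = 0.29925.

0.29925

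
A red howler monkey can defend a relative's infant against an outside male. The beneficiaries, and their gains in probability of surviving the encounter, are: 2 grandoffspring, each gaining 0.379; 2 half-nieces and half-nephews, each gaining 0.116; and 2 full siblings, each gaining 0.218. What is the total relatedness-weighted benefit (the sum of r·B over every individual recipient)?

0.4365

r to a grandoffspring = 1/4 (two parent–offspring links: r = (1/2)^2 = 1/4).
r to a half-niece or half-nephew = 0.125 (half-aunt/uncle↔niece/nephew: one path of length 3: r = (1/2)^3 = 1/8).
r to a full sibling = 0.5 (full sibs share both parents — two paths of length 2: r = 2·(1/2)^2 = 1/2).
Summing one r·B term per recipient: 2·0.25·0.379 + 2·0.125·0.116 + 2·0.5·0.218 = 0.4365.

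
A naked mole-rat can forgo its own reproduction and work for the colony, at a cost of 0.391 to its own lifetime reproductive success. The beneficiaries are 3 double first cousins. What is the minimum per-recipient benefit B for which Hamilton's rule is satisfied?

r to a double first cousin = 0.25 (double first cousins share both grandparent pairs — four paths of length 4: r = 4·(1/2)^4 = 1/4).
Hamilton's rule with n recipients of equal r: n·r·B > C, so B > C/(n·r) = 0.391/(3·0.25) = 0.5213.

0.5213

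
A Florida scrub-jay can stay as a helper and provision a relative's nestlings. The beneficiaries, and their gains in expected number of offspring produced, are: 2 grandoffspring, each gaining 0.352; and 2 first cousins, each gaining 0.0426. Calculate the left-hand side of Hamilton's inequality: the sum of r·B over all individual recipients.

r to a grandoffspring = 1/4 (two parent–offspring links: r = (1/2)^2 = 1/4).
r to a first cousin = 0.125 (first cousins share one grandparent pair — two paths of length 4: r = 2·(1/2)^4 = 1/8).
Summing one r·B term per recipient: 2·0.25·0.352 + 2·0.125·0.0426 = 0.18665.

0.18665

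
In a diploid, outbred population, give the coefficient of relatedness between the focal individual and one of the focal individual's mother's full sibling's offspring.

Each parent–offspring link contributes a factor of 1/2, and independent paths through distinct common ancestors add.
First cousins share one grandparent pair — two paths of length 4: r = 2·(1/2)^4 = 1/8.

0.125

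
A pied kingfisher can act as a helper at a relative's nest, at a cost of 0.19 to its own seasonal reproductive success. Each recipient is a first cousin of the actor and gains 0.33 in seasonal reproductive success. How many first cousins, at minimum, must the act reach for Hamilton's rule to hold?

r to a first cousin = 1/8 (first cousins share one grandparent pair — two paths of length 4: r = 2·(1/2)^4 = 1/8).
Hamilton's rule: n·r·B > C  ⇒  n > C/(r·B) = 0.19/(0.125·0.33) = 4.606.
The smallest integer exceeding 4.606 is 5.

5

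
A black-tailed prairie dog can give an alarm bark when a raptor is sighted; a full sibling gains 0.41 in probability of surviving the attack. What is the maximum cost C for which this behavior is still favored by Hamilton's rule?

r to a full sibling = 0.5 (full sibs share both parents — two paths of length 2: r = 2·(1/2)^2 = 1/2).
Hamilton's rule: n·r·B > C, so the trait is favored while C < n·r·B = 1·0.5·0.41 = 0.205.

0.205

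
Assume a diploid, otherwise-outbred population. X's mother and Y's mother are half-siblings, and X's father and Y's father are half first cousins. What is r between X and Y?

Independent pedigree routes through distinct common ancestors add.
X and Y are related in two ways: half first cousins through their mothers (r = 1/16) and half second cousins through their fathers (r = 1/64).
r = 1/16 + 1/64 = 0.078125.

0.078125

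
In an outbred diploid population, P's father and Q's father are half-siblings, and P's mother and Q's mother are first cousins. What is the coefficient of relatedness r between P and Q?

0.09375

Relatedness sums over independent paths through distinct common ancestors.
P and Q are related in two ways: half first cousins through their fathers (r = 1/16) and second cousins through their mothers (r = 1/32).
r = 1/16 + 1/32 = 3/32 = 0.09375.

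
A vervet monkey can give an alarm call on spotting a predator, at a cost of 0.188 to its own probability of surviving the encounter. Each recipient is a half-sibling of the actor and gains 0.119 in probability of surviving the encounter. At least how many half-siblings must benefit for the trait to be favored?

7

r to a half-sibling = 1/4 (half-sibs share one parent — one path of length 2: r = (1/2)^2 = 1/4).
Hamilton's rule: n·r·B > C  ⇒  n > C/(r·B) = 0.188/(0.25·0.119) = 6.319.
The smallest integer exceeding 6.319 is 7.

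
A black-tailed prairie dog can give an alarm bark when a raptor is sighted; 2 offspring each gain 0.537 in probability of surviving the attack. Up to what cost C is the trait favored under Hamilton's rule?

0.537

r to an offspring = 0.5 (one parent–offspring link: r = (1/2)^1 = 1/2).
Hamilton's rule: n·r·B > C, so the trait is favored while C < n·r·B = 2·0.5·0.537 = 0.537.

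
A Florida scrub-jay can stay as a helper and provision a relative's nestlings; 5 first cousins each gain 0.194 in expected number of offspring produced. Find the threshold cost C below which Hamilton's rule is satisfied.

r to a first cousin = 0.125 (first cousins share one grandparent pair — two paths of length 4: r = 2·(1/2)^4 = 1/8).
Hamilton's rule: n·r·B > C, so the trait is favored while C < n·r·B = 5·0.125·0.194 = 0.12125.

0.12125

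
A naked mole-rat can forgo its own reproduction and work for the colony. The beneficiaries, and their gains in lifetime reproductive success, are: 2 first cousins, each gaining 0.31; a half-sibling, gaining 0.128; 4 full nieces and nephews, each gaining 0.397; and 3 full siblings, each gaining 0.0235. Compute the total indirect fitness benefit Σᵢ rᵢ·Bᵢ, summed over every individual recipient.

0.54175

r to a first cousin = 0.125 (first cousins share one grandparent pair — two paths of length 4: r = 2·(1/2)^4 = 1/8).
r to a half-sibling = 0.25 (half-sibs share one parent — one path of length 2: r = (1/2)^2 = 1/4).
r to a full niece or nephew = 1/4 (full aunt/uncle↔niece/nephew: two paths of length 3 through the shared grandparent pair: r = 2·(1/2)^3 = 1/4).
r to a full sibling = 0.5 (full sibs share both parents — two paths of length 2: r = 2·(1/2)^2 = 1/2).
Summing one r·B term per recipient: 2·0.125·0.31 + 1·0.25·0.128 + 4·0.25·0.397 + 3·0.5·0.0235 = 0.54175.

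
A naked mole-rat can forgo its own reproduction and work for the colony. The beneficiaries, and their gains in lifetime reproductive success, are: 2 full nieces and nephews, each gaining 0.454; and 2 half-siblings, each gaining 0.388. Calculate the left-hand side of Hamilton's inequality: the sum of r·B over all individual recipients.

0.421

r to a full niece or nephew = 1/4 (full aunt/uncle↔niece/nephew: two paths of length 3 through the shared grandparent pair: r = 2·(1/2)^3 = 1/4).
r to a half-sibling = 0.25 (half-sibs share one parent — one path of length 2: r = (1/2)^2 = 1/4).
Summing one r·B term per recipient: 2·0.25·0.454 + 2·0.25·0.388 = 0.421.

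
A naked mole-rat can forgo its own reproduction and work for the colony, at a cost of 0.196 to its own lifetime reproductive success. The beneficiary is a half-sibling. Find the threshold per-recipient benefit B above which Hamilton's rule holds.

r to a half-sibling = 0.25 (half-sibs share one parent — one path of length 2: r = (1/2)^2 = 1/4).
Hamilton's rule with n recipients of equal r: n·r·B > C, so B > C/(n·r) = 0.196/(1·0.25) = 0.784.

0.784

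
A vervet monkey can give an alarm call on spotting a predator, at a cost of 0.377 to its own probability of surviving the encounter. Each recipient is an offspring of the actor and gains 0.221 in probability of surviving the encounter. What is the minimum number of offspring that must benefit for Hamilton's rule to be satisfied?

r to an offspring = 1/2 (one parent–offspring link: r = (1/2)^1 = 1/2).
Hamilton's rule: n·r·B > C  ⇒  n > C/(r·B) = 0.377/(0.5·0.221) = 3.412.
The smallest integer exceeding 3.412 is 4.

4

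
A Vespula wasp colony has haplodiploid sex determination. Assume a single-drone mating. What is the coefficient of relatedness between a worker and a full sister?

0.75

Haplodiploid full sisters inherit their father's entire haploid genome identically (contributing 1/2) and on average half of their mother's contribution (1/2 · 1/2 = 1/4); r = 1/2 + 1/4 = 3/4.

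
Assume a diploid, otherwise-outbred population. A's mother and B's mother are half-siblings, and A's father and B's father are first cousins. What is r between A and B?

0.09375

Independent pedigree routes through distinct common ancestors add.
A and B are related in two ways: half first cousins through their mothers (r = 1/16) and second cousins through their fathers (r = 1/32).
r = 1/16 + 1/32 = 0.09375.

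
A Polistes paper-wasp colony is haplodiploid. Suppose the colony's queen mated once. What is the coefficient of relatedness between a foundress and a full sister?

0.75

Haplodiploid full sisters inherit their father's entire haploid genome identically (contributing 1/2) and on average half of their mother's contribution (1/2 · 1/2 = 1/4); r = 1/2 + 1/4 = 3/4.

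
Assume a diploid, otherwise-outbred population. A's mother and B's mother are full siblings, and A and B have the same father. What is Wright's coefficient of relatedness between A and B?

0.375

Independent pedigree routes through distinct common ancestors add.
A and B are related in two ways: first cousins through their mothers (r = 1/8) and half-sibs through their shared father (r = 1/4).
r = 1/8 + 1/4 = 3/8 = 0.375.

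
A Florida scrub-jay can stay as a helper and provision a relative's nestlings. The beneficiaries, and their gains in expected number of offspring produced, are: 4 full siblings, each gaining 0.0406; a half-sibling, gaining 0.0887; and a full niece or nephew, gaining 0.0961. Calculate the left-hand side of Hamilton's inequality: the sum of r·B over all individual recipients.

r to a full sibling = 0.5 (full sibs share both parents — two paths of length 2: r = 2·(1/2)^2 = 1/2).
r to a half-sibling = 0.25 (half-sibs share one parent — one path of length 2: r = (1/2)^2 = 1/4).
r to a full niece or nephew = 1/4 (full aunt/uncle↔niece/nephew: two paths of length 3 through the shared grandparent pair: r = 2·(1/2)^3 = 1/4).
Summing one r·B term per recipient: 4·0.5·0.0406 + 1·0.25·0.0887 + 1·0.25·0.0961 = 0.1274.

0.1274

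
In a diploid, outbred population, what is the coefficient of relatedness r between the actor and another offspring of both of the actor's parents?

Each parent–offspring link contributes a factor of 1/2, and independent paths through distinct common ancestors add.
Full sibs share both parents — two paths of length 2: r = 2·(1/2)^2 = 1/2.

0.5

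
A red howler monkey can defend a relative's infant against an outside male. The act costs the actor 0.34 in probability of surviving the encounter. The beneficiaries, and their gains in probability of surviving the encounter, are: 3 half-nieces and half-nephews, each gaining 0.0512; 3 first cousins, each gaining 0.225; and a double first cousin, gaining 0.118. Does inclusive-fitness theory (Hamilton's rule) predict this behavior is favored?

Hamilton's rule: the trait is favored when the sum of r·B over every recipient exceeds the actor's cost C.
r to a half-niece or half-nephew = 1/8 (half-aunt/uncle↔niece/nephew: one path of length 3: r = (1/2)^3 = 1/8).
r to a first cousin = 1/8 (first cousins share one grandparent pair — two paths of length 4: r = 2·(1/2)^4 = 1/8).
r to a double first cousin = 0.25 (double first cousins share both grandparent pairs — four paths of length 4: r = 4·(1/2)^4 = 1/4).
Summing one r·B term per recipient: 3·0.125·0.0512 + 3·0.125·0.225 + 1·0.25·0.118 = 0.133075.
0.133075 < 0.34: the indirect benefit is less than the cost.

No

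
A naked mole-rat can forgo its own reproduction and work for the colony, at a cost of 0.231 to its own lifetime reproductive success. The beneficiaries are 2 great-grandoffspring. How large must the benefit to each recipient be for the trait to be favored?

0.924

r to a great-grandoffspring = 0.125 (three parent–offspring links: r = (1/2)^3 = 1/8).
Hamilton's rule with n recipients of equal r: n·r·B > C, so B > C/(n·r) = 0.231/(2·0.125) = 0.924.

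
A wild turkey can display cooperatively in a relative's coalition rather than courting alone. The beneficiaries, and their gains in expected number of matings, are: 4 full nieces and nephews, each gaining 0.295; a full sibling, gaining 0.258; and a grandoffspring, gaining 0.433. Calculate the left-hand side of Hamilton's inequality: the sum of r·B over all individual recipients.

0.53225

r to a full niece or nephew = 1/4 (full aunt/uncle↔niece/nephew: two paths of length 3 through the shared grandparent pair: r = 2·(1/2)^3 = 1/4).
r to a full sibling = 0.5 (full sibs share both parents — two paths of length 2: r = 2·(1/2)^2 = 1/2).
r to a grandoffspring = 1/4 (two parent–offspring links: r = (1/2)^2 = 1/4).
Summing one r·B term per recipient: 4·0.25·0.295 + 1·0.5·0.258 + 1·0.25·0.433 = 0.53225.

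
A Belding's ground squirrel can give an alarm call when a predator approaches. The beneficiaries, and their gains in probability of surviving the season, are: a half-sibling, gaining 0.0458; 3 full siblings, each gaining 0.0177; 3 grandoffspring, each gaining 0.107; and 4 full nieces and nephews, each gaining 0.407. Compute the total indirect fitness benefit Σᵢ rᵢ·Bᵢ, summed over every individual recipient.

r to a half-sibling = 1/4 (half-sibs share one parent — one path of length 2: r = (1/2)^2 = 1/4).
r to a full sibling = 1/2 (full sibs share both parents — two paths of length 2: r = 2·(1/2)^2 = 1/2).
r to a grandoffspring = 0.25 (two parent–offspring links: r = (1/2)^2 = 1/4).
r to a full niece or nephew = 1/4 (full aunt/uncle↔niece/nephew: two paths of length 3 through the shared grandparent pair: r = 2·(1/2)^3 = 1/4).
Summing one r·B term per recipient: 1·0.25·0.0458 + 3·0.5·0.0177 + 3·0.25·0.107 + 4·0.25·0.407 = 0.52525.

0.52525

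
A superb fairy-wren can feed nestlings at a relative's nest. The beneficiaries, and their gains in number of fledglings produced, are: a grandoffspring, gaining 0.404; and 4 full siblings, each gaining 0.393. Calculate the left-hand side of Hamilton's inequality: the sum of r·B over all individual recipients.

r to a grandoffspring = 0.25 (two parent–offspring links: r = (1/2)^2 = 1/4).
r to a full sibling = 1/2 (full sibs share both parents — two paths of length 2: r = 2·(1/2)^2 = 1/2).
Summing one r·B term per recipient: 1·0.25·0.404 + 4·0.5·0.393 = 0.887.

0.887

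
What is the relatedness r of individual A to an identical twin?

1

Each parent–offspring link contributes a factor of 1/2, and independent paths through distinct common ancestors add.
Monozygotic twins share every allele identical by descent: r = 1.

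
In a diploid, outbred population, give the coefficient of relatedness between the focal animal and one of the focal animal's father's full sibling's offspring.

Each parent–offspring link contributes a factor of 1/2, and independent paths through distinct common ancestors add.
First cousins share one grandparent pair — two paths of length 4: r = 2·(1/2)^4 = 1/8.

0.125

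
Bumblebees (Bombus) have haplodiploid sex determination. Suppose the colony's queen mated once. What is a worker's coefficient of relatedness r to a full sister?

Haplodiploid full sisters inherit their father's entire haploid genome identically (contributing 1/2) and on average half of their mother's contribution (1/2 · 1/2 = 1/4); r = 1/2 + 1/4 = 3/4.

0.75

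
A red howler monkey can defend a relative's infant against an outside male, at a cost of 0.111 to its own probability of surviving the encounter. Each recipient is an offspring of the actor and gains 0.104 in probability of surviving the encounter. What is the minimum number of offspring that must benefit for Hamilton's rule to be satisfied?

3

r to an offspring = 1/2 (one parent–offspring link: r = (1/2)^1 = 1/2).
Hamilton's rule: n·r·B > C  ⇒  n > C/(r·B) = 0.111/(0.5·0.104) = 2.135.
The smallest integer exceeding 2.135 is 3.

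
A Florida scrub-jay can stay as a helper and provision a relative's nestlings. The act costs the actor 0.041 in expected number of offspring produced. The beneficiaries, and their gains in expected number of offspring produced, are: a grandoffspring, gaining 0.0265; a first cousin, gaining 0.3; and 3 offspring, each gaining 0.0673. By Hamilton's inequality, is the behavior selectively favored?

Hamilton's rule: the trait is favored when the sum of r·B over every recipient exceeds the actor's cost C.
r to a grandoffspring = 1/4 (two parent–offspring links: r = (1/2)^2 = 1/4).
r to a first cousin = 0.125 (first cousins share one grandparent pair — two paths of length 4: r = 2·(1/2)^4 = 1/8).
r to an offspring = 0.5 (one parent–offspring link: r = (1/2)^1 = 1/2).
Summing one r·B term per recipient: 1·0.25·0.0265 + 1·0.125·0.3 + 3·0.5·0.0673 = 0.145075.
0.145075 > 0.041: the indirect benefit exceeds the cost.

Yes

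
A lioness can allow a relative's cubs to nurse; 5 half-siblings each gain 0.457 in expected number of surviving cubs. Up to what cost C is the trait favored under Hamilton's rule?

0.57125

r to a half-sibling = 1/4 (half-sibs share one parent — one path of length 2: r = (1/2)^2 = 1/4).
Hamilton's rule: n·r·B > C, so the trait is favored while C < n·r·B = 5·0.25·0.457 = 0.57125.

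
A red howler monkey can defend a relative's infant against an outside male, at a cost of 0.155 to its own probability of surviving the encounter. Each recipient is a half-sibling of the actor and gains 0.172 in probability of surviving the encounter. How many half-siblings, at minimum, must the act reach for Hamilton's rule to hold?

4

r to a half-sibling = 0.25 (half-sibs share one parent — one path of length 2: r = (1/2)^2 = 1/4).
Hamilton's rule: n·r·B > C  ⇒  n > C/(r·B) = 0.155/(0.25·0.172) = 3.605.
The smallest integer exceeding 3.605 is 4.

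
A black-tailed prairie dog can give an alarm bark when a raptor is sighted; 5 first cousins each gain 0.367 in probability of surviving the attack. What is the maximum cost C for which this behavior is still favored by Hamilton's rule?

0.229375

r to a first cousin = 0.125 (first cousins share one grandparent pair — two paths of length 4: r = 2·(1/2)^4 = 1/8).
Hamilton's rule: n·r·B > C, so the trait is favored while C < n·r·B = 5·0.125·0.367 = 0.229375.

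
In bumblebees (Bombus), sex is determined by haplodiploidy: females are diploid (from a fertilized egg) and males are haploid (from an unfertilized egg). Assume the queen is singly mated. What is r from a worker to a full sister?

0.75

Haplodiploid full sisters inherit their father's entire haploid genome identically (contributing 1/2) and on average half of their mother's contribution (1/2 · 1/2 = 1/4); r = 1/2 + 1/4 = 3/4.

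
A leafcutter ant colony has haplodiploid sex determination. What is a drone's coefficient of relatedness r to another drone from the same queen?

Haploid brothers each carry a random half of the queen's diploid genome, so on average they share half: r = 1/2.

0.5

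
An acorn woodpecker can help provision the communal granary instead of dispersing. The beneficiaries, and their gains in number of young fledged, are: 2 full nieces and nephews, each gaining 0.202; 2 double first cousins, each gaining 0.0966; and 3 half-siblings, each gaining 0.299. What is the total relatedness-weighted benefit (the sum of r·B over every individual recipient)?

r to a full niece or nephew = 0.25 (full aunt/uncle↔niece/nephew: two paths of length 3 through the shared grandparent pair: r = 2·(1/2)^3 = 1/4).
r to a double first cousin = 1/4 (double first cousins share both grandparent pairs — four paths of length 4: r = 4·(1/2)^4 = 1/4).
r to a half-sibling = 1/4 (half-sibs share one parent — one path of length 2: r = (1/2)^2 = 1/4).
Summing one r·B term per recipient: 2·0.25·0.202 + 2·0.25·0.0966 + 3·0.25·0.299 = 0.37355.

0.37355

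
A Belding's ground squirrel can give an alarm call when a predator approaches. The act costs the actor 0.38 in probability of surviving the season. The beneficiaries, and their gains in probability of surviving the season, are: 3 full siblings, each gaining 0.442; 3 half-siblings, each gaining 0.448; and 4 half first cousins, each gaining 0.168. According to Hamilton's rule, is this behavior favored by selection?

Hamilton's rule: the trait is favored when the sum of r·B over every recipient exceeds the actor's cost C.
r to a full sibling = 1/2 (full sibs share both parents — two paths of length 2: r = 2·(1/2)^2 = 1/2).
r to a half-sibling = 1/4 (half-sibs share one parent — one path of length 2: r = (1/2)^2 = 1/4).
r to a half first cousin = 1/16 (half first cousins share one grandparent — one path of length 4: r = (1/2)^4 = 1/16).
Summing one r·B term per recipient: 3·0.5·0.442 + 3·0.25·0.448 + 4·0.0625·0.168 = 1.041.
1.041 > 0.38: the indirect benefit exceeds the cost.

Yes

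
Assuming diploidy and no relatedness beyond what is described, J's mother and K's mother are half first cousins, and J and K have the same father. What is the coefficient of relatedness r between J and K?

0.265625

With two independent routes of shared ancestry, r is the sum of the two contributions.
J and K are related in two ways: half second cousins through their mothers (r = 1/64) and half-sibs through their shared father (r = 1/4).
r = 1/64 + 1/4 = 17/64 = 0.265625.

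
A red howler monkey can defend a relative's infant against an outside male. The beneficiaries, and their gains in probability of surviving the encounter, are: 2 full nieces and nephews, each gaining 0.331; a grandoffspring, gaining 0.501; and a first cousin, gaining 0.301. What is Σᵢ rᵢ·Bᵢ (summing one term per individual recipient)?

0.328375

r to a full niece or nephew = 0.25 (full aunt/uncle↔niece/nephew: two paths of length 3 through the shared grandparent pair: r = 2·(1/2)^3 = 1/4).
r to a grandoffspring = 0.25 (two parent–offspring links: r = (1/2)^2 = 1/4).
r to a first cousin = 1/8 (first cousins share one grandparent pair — two paths of length 4: r = 2·(1/2)^4 = 1/8).
Summing one r·B term per recipient: 2·0.25·0.331 + 1·0.25·0.501 + 1·0.125·0.301 = 0.328375.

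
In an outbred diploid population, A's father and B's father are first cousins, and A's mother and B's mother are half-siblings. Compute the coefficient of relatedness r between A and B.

With two independent routes of shared ancestry, r is the sum of the two contributions.
A and B are related in two ways: second cousins through their fathers (r = 1/32) and half first cousins through their mothers (r = 1/16).
r = 1/32 + 1/16 = 3/32 = 0.09375.

0.09375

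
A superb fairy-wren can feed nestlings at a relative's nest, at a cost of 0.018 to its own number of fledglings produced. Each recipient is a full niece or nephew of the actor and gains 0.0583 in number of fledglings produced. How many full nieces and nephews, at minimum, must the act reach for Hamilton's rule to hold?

r to a full niece or nephew = 0.25 (full aunt/uncle↔niece/nephew: two paths of length 3 through the shared grandparent pair: r = 2·(1/2)^3 = 1/4).
Hamilton's rule: n·r·B > C  ⇒  n > C/(r·B) = 0.018/(0.25·0.0583) = 1.235.
The smallest integer exceeding 1.235 is 2.

2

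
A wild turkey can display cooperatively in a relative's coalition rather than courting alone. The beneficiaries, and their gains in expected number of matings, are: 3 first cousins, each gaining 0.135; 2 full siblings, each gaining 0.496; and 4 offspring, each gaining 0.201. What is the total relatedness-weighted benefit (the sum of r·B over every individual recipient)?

0.948625

r to a first cousin = 0.125 (first cousins share one grandparent pair — two paths of length 4: r = 2·(1/2)^4 = 1/8).
r to a full sibling = 0.5 (full sibs share both parents — two paths of length 2: r = 2·(1/2)^2 = 1/2).
r to an offspring = 0.5 (one parent–offspring link: r = (1/2)^1 = 1/2).
Summing one r·B term per recipient: 3·0.125·0.135 + 2·0.5·0.496 + 4·0.5·0.201 = 0.948625.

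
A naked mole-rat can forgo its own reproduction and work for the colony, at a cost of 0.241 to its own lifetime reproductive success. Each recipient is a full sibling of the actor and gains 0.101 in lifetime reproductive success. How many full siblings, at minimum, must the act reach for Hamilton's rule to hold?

5

r to a full sibling = 1/2 (full sibs share both parents — two paths of length 2: r = 2·(1/2)^2 = 1/2).
Hamilton's rule: n·r·B > C  ⇒  n > C/(r·B) = 0.241/(0.5·0.101) = 4.772.
The smallest integer exceeding 4.772 is 5.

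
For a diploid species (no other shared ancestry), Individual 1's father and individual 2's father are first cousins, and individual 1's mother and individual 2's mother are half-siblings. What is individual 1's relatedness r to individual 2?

With two independent routes of shared ancestry, r is the sum of the two contributions.
Individual 1 and individual 2 are related in two ways: second cousins through their fathers (r = 1/32) and half first cousins through their mothers (r = 1/16).
r = 1/32 + 1/16 = 0.09375.

0.09375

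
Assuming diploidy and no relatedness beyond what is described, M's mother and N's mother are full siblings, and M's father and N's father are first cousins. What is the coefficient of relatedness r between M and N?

With two independent routes of shared ancestry, r is the sum of the two contributions.
M and N are related in two ways: first cousins through their mothers (r = 1/8) and second cousins through their fathers (r = 1/32).
r = 1/8 + 1/32 = 5/32 = 0.15625.

0.15625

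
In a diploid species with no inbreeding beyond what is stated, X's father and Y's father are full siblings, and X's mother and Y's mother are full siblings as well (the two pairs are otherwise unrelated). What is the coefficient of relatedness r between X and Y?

0.25

Relatedness sums over independent paths through distinct common ancestors.
X and Y are related in two ways: first cousins through their fathers (r = 1/8) and first cousins through their mothers (r = 1/8) — i.e. double first cousins.
r = 1/8 + 1/8 = 0.25.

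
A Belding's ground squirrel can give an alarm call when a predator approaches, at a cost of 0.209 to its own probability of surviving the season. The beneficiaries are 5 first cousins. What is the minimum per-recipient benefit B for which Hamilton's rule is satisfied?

r to a first cousin = 0.125 (first cousins share one grandparent pair — two paths of length 4: r = 2·(1/2)^4 = 1/8).
Hamilton's rule with n recipients of equal r: n·r·B > C, so B > C/(n·r) = 0.209/(5·0.125) = 0.3344.

0.3344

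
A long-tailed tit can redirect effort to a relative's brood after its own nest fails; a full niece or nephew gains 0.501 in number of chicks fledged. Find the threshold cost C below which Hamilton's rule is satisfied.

r to a full niece or nephew = 1/4 (full aunt/uncle↔niece/nephew: two paths of length 3 through the shared grandparent pair: r = 2·(1/2)^3 = 1/4).
Hamilton's rule: n·r·B > C, so the trait is favored while C < n·r·B = 1·0.25·0.501 = 0.12525.

0.12525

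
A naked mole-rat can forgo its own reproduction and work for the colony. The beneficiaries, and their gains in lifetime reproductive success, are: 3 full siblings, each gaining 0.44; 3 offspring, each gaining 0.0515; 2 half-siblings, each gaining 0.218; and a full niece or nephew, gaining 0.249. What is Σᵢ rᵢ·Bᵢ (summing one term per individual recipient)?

r to a full sibling = 0.5 (full sibs share both parents — two paths of length 2: r = 2·(1/2)^2 = 1/2).
r to an offspring = 0.5 (one parent–offspring link: r = (1/2)^1 = 1/2).
r to a half-sibling = 1/4 (half-sibs share one parent — one path of length 2: r = (1/2)^2 = 1/4).
r to a full niece or nephew = 1/4 (full aunt/uncle↔niece/nephew: two paths of length 3 through the shared grandparent pair: r = 2·(1/2)^3 = 1/4).
Summing one r·B term per recipient: 3·0.5·0.44 + 3·0.5·0.0515 + 2·0.25·0.218 + 1·0.25·0.249 = 0.9085.

0.9085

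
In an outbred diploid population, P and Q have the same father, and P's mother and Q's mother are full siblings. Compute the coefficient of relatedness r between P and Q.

0.375

Independent pedigree routes through distinct common ancestors add.
P and Q are related in two ways: half-sibs through their shared father (r = 1/4) and first cousins through their mothers (r = 1/8).
r = 1/4 + 1/8 = 3/8 = 0.375.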